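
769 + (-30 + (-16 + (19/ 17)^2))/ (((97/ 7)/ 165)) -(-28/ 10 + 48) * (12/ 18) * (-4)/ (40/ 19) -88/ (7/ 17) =1172688364/ 14717325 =79.68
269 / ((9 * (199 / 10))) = 2690 / 1791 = 1.50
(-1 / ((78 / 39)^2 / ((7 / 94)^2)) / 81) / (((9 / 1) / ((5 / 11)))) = -245 / 283423536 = -0.00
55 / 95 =11 / 19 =0.58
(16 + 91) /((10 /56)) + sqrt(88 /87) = 2 * sqrt(1914) /87 + 2996 /5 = 600.21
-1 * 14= -14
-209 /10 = -20.90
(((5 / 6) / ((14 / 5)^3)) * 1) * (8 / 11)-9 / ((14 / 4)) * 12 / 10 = -346147 / 113190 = -3.06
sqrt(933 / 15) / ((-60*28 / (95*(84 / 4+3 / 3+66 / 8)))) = -2299*sqrt(1555) / 6720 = -13.49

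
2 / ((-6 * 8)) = -1 / 24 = -0.04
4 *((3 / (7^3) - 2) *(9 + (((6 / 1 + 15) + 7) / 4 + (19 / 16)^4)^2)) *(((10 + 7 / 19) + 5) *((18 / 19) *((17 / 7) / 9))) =-2809.89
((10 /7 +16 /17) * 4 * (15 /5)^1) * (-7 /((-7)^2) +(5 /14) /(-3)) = -7.45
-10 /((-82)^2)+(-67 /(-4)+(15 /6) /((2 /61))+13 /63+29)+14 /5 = 132383899 /1059030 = 125.00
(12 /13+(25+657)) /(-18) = -4439 /117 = -37.94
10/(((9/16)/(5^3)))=20000/9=2222.22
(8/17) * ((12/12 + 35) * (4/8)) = 144/17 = 8.47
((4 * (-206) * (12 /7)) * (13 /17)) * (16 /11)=-2056704 /1309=-1571.20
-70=-70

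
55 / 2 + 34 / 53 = 2983 / 106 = 28.14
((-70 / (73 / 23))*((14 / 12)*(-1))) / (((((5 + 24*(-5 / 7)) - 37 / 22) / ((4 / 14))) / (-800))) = 198352000 / 466251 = 425.42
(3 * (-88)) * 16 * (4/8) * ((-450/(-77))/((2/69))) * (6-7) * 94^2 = 26338348800/7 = 3762621257.14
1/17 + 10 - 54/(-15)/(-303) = 86253/8585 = 10.05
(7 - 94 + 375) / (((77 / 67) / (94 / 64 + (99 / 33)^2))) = 2623.44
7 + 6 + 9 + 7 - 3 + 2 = 28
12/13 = 0.92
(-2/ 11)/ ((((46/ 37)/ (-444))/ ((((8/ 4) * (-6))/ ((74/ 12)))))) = -31968/ 253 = -126.36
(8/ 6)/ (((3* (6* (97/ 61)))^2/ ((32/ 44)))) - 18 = -452674858/ 25150257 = -18.00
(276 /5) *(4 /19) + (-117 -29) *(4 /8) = -5831 /95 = -61.38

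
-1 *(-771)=771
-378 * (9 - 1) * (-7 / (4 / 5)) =26460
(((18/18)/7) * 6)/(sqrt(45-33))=0.25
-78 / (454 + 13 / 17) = -442 / 2577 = -0.17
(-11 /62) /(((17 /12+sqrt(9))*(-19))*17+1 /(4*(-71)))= 2343 /18839506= 0.00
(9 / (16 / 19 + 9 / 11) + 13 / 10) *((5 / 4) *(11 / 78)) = 1.18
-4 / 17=-0.24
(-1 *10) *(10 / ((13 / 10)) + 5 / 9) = -9650 / 117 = -82.48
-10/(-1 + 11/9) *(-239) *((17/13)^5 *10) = 152705620350/371293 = 411280.63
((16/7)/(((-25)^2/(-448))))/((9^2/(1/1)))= -1024/50625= -0.02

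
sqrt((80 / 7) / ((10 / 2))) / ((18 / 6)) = 4* sqrt(7) / 21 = 0.50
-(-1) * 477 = 477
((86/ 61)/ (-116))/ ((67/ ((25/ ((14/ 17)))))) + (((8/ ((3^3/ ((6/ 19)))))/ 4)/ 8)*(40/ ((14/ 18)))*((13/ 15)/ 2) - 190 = -35929629803/ 189162708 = -189.94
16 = 16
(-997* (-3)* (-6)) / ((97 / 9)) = -161514 / 97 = -1665.09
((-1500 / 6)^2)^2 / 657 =3906250000 / 657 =5945586.00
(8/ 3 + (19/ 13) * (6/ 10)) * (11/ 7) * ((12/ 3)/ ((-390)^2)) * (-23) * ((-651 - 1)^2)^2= -31592860619085568/ 51904125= -608677260.60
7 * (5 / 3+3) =98 / 3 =32.67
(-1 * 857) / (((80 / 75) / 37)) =-475635 / 16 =-29727.19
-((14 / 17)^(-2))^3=-3.21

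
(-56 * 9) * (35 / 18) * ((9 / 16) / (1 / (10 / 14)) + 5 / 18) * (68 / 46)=-984.48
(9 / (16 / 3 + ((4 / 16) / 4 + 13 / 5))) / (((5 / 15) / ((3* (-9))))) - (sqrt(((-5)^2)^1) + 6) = -196069 / 1919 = -102.17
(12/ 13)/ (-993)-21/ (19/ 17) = -1536247/ 81757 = -18.79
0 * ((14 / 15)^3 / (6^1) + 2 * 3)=0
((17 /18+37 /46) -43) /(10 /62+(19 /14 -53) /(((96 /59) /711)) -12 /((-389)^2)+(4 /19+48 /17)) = 5796267850350656 /3170377090982956095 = 0.00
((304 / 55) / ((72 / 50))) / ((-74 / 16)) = -0.83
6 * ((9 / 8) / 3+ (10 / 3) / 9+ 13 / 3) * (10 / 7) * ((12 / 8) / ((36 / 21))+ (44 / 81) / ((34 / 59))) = 109826155 / 1388016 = 79.12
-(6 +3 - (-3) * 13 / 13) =-12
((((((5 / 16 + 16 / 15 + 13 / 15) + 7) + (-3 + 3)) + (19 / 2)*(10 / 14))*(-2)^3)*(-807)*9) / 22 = 65204793 / 1540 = 42340.77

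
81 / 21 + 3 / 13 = 372 / 91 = 4.09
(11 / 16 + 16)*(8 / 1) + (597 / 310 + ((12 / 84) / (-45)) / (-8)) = 2115899 / 15624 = 135.43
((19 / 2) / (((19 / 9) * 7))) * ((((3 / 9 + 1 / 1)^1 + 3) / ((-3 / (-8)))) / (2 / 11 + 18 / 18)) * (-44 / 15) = -1936 / 105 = -18.44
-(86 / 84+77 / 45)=-1723 / 630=-2.73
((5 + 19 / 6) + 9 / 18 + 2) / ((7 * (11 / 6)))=64 / 77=0.83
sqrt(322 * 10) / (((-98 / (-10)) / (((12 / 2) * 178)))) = 10680 * sqrt(805) / 49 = 6184.05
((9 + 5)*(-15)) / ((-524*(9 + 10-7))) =35 / 1048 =0.03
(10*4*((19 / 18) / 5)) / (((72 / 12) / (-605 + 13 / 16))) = -183673 / 216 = -850.34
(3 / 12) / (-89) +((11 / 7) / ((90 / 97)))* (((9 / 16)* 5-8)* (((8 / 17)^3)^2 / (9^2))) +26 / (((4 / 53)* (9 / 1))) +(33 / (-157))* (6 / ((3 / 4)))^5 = -235766928870232998529 / 34422210122072220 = -6849.27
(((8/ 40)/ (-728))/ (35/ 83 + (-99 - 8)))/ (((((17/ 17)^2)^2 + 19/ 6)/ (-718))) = -89391/ 201246500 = -0.00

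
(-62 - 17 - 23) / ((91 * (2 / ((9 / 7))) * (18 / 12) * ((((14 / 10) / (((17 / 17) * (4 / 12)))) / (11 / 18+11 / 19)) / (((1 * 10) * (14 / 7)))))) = -691900 / 254163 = -2.72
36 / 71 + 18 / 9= 178 / 71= 2.51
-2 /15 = -0.13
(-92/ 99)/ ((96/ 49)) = -1127/ 2376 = -0.47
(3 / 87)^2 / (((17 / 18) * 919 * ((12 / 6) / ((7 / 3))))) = 21 / 13138943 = 0.00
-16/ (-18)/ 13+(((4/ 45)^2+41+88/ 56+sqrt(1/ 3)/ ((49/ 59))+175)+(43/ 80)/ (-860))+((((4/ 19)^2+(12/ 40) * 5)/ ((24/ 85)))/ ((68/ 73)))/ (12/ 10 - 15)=59 * sqrt(3)/ 147+10635415075057/ 48961130400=217.92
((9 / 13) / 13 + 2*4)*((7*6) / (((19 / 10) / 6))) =3429720 / 3211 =1068.12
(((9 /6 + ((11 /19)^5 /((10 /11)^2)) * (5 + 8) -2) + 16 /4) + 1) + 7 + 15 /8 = 7130231271 /495219800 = 14.40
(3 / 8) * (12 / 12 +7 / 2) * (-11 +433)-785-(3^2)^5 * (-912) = 430820921 / 8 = 53852615.12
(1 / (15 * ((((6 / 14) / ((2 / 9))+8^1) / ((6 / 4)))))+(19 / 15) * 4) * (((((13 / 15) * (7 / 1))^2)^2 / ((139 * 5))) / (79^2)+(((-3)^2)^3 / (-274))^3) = -180094423310234751738787 / 1883613380404430475000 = -95.61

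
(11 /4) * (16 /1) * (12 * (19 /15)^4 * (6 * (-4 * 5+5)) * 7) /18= -160555472 /3375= -47571.99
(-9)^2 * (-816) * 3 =-198288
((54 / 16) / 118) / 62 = 27 / 58528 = 0.00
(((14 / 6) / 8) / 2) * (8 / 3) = 0.39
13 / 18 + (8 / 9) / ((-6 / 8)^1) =-25 / 54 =-0.46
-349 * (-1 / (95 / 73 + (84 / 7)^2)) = 2.40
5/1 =5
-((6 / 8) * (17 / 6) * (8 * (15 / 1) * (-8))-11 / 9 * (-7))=18283 / 9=2031.44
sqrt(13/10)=sqrt(130)/10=1.14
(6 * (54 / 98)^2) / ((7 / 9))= 39366 / 16807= 2.34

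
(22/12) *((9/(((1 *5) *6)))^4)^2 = 24057/200000000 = 0.00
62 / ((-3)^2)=62 / 9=6.89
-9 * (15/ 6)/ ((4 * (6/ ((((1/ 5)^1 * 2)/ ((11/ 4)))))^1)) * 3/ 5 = -9/ 110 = -0.08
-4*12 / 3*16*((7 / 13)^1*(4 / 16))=-448 / 13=-34.46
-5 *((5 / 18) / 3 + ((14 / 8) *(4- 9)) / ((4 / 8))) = 2350 / 27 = 87.04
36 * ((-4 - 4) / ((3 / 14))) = -1344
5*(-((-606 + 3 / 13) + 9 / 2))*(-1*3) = -234495 / 26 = -9019.04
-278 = -278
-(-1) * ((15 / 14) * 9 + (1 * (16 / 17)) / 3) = 7109 / 714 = 9.96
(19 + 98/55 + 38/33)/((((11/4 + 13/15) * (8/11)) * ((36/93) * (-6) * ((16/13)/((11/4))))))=-73931/9216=-8.02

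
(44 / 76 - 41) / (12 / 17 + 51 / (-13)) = 56576 / 4503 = 12.56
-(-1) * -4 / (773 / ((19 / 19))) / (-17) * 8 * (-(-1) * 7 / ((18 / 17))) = 112 / 6957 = 0.02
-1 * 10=-10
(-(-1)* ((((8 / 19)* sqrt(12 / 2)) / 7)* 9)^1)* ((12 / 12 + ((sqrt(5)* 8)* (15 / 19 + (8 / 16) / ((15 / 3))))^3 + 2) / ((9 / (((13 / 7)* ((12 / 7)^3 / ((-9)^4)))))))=6656* sqrt(6) / 25865973 + 2056143405056* sqrt(30) / 13306103160525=0.85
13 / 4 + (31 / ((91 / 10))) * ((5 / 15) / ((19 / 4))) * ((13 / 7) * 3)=17063 / 3724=4.58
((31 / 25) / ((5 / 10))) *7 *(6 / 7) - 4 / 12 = 1091 / 75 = 14.55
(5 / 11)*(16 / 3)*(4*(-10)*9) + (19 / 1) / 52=-498991 / 572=-872.36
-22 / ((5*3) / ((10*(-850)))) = 37400 / 3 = 12466.67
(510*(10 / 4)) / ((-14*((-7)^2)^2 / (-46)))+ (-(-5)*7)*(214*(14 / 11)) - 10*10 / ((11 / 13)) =1740855495 / 184877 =9416.29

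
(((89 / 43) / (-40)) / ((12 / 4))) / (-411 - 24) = 89 / 2244600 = 0.00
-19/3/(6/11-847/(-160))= -33440/30831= -1.08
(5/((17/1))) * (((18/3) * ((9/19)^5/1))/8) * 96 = 21257640/42093683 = 0.51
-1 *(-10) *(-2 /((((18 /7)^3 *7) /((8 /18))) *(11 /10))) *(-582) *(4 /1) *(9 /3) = 3802400 /8019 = 474.17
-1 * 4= -4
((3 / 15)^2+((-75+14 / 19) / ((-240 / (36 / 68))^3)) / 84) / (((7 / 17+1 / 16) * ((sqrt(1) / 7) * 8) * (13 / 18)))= 9446279361 / 92445184000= 0.10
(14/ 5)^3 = 21.95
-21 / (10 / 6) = -63 / 5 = -12.60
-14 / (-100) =7 / 50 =0.14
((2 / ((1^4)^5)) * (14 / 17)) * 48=1344 / 17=79.06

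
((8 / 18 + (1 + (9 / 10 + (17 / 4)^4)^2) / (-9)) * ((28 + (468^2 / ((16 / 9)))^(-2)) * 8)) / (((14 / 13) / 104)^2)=-74524399211654774286421 / 2999878156800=-24842475366.12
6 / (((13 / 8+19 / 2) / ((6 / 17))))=288 / 1513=0.19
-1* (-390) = 390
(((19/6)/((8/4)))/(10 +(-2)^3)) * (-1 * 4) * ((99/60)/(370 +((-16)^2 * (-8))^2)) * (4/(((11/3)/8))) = -0.00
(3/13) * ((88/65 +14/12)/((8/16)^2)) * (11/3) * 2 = 43252/2535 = 17.06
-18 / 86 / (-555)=3 / 7955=0.00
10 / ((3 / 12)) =40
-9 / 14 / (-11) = 9 / 154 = 0.06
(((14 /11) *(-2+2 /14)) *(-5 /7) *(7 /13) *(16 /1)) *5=800 /11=72.73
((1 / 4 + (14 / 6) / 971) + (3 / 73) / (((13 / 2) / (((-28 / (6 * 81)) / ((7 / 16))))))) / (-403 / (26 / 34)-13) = -75108667 / 161221965840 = -0.00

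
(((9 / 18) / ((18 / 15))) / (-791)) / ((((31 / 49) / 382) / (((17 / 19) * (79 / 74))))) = -8977955 / 29551308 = -0.30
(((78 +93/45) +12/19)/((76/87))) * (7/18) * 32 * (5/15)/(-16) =-4668797/194940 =-23.95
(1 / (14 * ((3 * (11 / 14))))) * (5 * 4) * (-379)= -7580 / 33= -229.70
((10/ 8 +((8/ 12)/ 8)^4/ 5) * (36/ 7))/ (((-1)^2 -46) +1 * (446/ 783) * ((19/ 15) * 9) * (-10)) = -3758429/ 64272320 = -0.06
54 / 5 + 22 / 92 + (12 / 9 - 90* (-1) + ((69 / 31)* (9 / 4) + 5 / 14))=107.74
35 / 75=7 / 15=0.47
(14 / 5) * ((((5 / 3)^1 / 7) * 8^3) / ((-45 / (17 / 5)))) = -17408 / 675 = -25.79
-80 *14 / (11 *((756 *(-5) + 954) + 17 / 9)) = 1440 / 39941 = 0.04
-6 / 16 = -3 / 8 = -0.38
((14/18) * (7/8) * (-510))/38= -4165/456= -9.13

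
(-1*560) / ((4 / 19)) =-2660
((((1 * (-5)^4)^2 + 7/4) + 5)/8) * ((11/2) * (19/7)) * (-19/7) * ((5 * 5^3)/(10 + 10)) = -775599339625/12544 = -61830304.50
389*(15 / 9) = 1945 / 3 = 648.33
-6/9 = -2/3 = -0.67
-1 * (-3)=3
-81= -81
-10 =-10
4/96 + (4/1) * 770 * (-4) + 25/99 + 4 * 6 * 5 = -9662167/792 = -12199.71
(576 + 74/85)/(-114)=-24517/4845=-5.06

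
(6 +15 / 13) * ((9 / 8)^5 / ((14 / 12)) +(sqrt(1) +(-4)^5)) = -10894826961 / 1490944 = -7307.33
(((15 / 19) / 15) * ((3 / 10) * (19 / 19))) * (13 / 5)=39 / 950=0.04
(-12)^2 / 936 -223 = -2897 / 13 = -222.85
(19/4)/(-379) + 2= 3013/1516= 1.99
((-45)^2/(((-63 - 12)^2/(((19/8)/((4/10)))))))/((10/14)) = 1197/400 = 2.99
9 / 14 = 0.64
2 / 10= 1 / 5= 0.20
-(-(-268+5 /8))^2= -71489.39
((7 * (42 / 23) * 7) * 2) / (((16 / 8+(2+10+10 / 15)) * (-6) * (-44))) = 1029 / 22264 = 0.05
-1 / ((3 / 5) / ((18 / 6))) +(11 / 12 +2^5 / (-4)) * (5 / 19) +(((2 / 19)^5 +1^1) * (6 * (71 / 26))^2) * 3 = 798.51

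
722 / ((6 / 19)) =6859 / 3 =2286.33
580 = 580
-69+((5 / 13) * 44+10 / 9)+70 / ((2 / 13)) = 404.03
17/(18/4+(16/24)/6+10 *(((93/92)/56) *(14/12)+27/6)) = 112608/330019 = 0.34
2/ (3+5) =1/ 4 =0.25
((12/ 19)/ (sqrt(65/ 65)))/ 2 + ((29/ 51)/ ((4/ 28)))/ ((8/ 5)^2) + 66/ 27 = 802811/ 186048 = 4.32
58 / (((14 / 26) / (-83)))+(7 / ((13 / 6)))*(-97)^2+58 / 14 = 21462.16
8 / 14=4 / 7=0.57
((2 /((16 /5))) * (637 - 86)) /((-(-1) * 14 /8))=2755 /14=196.79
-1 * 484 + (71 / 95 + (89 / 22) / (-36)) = -36368383 / 75240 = -483.37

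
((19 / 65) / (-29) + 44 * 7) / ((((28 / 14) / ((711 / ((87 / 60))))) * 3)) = 25170.21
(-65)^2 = 4225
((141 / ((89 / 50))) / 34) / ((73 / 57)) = 200925 / 110449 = 1.82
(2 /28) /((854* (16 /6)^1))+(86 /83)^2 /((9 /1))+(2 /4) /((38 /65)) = 109811287889 /112675161312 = 0.97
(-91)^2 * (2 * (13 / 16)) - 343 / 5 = 535521 / 40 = 13388.02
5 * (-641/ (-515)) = 641/ 103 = 6.22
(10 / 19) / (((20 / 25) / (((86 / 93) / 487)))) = 1075 / 860529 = 0.00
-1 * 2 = -2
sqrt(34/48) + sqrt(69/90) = sqrt(102)/12 + sqrt(690)/30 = 1.72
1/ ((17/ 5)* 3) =5/ 51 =0.10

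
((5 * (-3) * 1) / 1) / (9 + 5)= -1.07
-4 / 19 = -0.21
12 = 12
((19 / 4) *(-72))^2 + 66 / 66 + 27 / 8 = 116968.38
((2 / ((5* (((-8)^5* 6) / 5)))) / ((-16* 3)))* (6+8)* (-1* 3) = -7 / 786432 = -0.00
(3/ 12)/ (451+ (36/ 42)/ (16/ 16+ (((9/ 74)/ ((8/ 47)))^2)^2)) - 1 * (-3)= 5875908664252579/ 1958274926678740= 3.00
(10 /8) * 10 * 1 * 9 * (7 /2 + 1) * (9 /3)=6075 /4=1518.75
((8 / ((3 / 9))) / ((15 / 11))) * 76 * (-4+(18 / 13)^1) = -227392 / 65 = -3498.34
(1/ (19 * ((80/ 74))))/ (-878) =-37/ 667280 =-0.00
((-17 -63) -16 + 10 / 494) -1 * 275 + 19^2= -2465 / 247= -9.98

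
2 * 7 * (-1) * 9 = -126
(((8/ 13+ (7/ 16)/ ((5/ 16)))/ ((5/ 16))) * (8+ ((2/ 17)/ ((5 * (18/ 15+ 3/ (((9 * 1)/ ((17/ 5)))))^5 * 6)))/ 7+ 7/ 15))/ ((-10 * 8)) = -33274580854/ 48750804375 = -0.68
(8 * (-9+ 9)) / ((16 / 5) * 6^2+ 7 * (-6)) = 0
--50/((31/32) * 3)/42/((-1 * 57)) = -800/111321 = -0.01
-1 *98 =-98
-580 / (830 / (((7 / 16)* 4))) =-203 / 166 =-1.22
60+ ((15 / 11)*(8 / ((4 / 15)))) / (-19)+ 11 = 14389 / 209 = 68.85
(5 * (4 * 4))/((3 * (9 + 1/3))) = 20/7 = 2.86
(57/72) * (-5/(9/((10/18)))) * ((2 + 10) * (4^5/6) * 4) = -486400/243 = -2001.65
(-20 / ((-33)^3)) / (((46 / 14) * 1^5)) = 140 / 826551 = 0.00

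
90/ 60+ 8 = 9.50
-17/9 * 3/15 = -17/45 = -0.38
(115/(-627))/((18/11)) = -115/1026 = -0.11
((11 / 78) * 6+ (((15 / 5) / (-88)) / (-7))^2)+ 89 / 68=180717909 / 83859776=2.16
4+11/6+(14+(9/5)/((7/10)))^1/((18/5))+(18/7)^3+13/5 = 927317/30870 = 30.04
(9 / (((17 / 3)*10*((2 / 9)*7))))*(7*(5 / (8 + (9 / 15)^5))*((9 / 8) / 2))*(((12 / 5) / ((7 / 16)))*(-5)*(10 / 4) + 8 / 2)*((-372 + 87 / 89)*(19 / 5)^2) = 368243137888875 / 4277577808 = 86086.84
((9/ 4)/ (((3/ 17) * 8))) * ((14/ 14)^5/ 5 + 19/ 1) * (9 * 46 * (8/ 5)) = 506736/ 25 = 20269.44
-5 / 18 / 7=-5 / 126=-0.04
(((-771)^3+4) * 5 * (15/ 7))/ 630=-2291570035/ 294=-7794455.90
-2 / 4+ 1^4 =1 / 2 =0.50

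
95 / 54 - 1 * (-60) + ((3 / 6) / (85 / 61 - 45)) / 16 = 141935953 / 2298240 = 61.76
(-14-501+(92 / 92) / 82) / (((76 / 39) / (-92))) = 37879413 / 1558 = 24312.85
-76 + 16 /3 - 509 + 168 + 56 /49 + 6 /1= -8495 /21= -404.52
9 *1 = 9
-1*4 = -4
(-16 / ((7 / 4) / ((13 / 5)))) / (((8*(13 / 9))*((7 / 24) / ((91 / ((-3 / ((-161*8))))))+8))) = -0.26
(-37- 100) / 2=-137 / 2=-68.50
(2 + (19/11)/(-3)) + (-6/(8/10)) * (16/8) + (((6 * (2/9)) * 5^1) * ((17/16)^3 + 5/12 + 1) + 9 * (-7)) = -5994859/101376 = -59.13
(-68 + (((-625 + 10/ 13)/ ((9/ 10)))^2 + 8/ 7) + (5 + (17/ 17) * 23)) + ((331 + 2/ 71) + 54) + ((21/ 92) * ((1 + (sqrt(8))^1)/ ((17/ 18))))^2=35721 * sqrt(2)/ 152881 + 222544727644304381/ 462273617988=481413.76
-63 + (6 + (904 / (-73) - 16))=-6233 / 73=-85.38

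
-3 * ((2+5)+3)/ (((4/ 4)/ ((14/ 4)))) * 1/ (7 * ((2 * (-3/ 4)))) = 10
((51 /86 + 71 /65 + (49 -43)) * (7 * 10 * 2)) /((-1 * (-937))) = 1.15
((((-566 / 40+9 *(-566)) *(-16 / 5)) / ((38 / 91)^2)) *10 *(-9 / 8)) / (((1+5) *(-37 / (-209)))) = -1469388921 / 1480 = -992830.35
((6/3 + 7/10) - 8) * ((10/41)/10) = -53/410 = -0.13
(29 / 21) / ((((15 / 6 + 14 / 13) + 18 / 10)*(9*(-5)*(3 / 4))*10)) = -1508 / 1981665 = -0.00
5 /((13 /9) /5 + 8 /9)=225 /53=4.25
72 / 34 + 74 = 1294 / 17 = 76.12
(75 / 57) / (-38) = -25 / 722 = -0.03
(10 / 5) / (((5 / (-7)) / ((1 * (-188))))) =2632 / 5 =526.40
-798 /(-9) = 266 /3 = 88.67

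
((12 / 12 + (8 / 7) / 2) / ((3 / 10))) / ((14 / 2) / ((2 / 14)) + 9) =55 / 609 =0.09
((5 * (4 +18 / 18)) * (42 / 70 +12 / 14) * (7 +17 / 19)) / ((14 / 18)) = 344250 / 931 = 369.76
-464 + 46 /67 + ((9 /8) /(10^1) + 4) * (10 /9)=-2212981 /4824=-458.74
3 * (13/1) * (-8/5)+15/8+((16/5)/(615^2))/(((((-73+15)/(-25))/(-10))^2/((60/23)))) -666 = -2834804472689/3901869960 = -726.52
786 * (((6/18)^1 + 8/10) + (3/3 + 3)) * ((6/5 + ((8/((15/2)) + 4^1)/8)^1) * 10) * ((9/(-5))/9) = -221914/15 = -14794.27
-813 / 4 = -203.25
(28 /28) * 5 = 5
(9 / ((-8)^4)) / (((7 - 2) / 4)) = 9 / 5120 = 0.00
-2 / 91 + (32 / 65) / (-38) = -302 / 8645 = -0.03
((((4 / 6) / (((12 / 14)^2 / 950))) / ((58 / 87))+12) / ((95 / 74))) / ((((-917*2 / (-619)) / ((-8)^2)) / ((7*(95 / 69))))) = 17216459936 / 81351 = 211631.82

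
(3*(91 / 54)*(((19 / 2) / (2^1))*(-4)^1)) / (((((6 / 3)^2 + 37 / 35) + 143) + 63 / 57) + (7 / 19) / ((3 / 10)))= -60515 / 94746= -0.64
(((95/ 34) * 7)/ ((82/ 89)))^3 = 207317019156625/ 21670967872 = 9566.58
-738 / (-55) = 13.42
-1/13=-0.08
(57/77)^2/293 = 0.00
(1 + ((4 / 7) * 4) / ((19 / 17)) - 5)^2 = 67600 / 17689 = 3.82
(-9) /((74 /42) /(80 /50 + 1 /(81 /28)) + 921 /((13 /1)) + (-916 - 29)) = 215124 /20872963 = 0.01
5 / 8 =0.62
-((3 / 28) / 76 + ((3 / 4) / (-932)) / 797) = -34794 / 24698233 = -0.00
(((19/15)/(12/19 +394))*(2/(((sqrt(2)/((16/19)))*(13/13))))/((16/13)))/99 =0.00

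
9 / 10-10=-9.10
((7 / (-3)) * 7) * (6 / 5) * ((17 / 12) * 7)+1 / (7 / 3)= -40727 / 210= -193.94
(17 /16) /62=17 /992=0.02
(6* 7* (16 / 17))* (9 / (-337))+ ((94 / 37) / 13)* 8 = 1399120 / 2755649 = 0.51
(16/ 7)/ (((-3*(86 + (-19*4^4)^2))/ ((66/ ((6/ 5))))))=-440/ 248415111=-0.00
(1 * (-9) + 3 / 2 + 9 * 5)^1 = 75 / 2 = 37.50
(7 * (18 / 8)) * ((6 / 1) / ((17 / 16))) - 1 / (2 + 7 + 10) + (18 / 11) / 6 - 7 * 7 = 142693 / 3553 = 40.16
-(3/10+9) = -93/10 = -9.30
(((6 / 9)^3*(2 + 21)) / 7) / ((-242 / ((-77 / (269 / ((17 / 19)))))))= 1564 / 1517967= 0.00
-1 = -1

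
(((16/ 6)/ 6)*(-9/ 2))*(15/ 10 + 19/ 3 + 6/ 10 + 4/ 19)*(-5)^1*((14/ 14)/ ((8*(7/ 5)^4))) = 3079375/ 1094856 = 2.81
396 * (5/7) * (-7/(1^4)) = -1980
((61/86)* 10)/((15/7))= 427/129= 3.31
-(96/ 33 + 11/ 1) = -153/ 11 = -13.91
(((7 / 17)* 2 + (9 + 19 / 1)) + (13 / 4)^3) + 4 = 73061 / 1088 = 67.15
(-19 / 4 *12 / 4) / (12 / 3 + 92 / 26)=-741 / 392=-1.89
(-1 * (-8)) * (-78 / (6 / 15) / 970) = -156 / 97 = -1.61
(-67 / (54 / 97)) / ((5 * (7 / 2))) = -6499 / 945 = -6.88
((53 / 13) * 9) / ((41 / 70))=33390 / 533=62.65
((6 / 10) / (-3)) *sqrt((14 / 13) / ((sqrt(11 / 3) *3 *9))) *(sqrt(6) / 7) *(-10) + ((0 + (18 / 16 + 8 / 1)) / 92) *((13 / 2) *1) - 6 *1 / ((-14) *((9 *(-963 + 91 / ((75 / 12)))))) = 4 *11^(3 / 4) *3^(1 / 4) *sqrt(91) / 3003 + 472499719 / 732954432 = 0.75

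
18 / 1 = 18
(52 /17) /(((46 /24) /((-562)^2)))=504057.94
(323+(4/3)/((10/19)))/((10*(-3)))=-4883/450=-10.85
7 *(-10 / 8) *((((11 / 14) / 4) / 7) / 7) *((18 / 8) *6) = -1485 / 3136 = -0.47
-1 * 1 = -1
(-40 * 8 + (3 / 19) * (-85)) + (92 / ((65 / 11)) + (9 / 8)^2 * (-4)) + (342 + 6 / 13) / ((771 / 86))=-1445873779 / 5078320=-284.71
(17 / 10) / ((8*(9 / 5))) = 17 / 144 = 0.12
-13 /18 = -0.72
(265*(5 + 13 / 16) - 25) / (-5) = -4849 / 16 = -303.06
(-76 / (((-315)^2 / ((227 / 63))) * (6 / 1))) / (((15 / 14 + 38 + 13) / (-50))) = 34504 / 78121827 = 0.00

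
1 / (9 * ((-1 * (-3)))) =1 / 27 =0.04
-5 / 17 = -0.29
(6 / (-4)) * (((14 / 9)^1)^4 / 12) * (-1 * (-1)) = -0.73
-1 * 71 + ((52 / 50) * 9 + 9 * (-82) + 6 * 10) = -18491 / 25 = -739.64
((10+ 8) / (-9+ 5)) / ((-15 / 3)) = 9 / 10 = 0.90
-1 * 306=-306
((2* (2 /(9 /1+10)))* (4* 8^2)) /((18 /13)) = 6656 /171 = 38.92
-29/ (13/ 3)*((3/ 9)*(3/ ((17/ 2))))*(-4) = 696/ 221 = 3.15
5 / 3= 1.67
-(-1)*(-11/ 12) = -11/ 12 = -0.92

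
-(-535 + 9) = 526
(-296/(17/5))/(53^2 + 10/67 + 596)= -19832/775693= -0.03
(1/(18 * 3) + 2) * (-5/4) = -545/216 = -2.52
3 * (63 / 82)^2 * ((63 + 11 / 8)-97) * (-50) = 77693175 / 26896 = 2888.65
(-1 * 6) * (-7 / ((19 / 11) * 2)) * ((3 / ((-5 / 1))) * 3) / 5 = -2079 / 475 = -4.38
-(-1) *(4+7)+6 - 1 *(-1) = 18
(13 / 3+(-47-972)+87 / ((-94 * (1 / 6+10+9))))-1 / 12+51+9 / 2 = -20740029 / 21620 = -959.30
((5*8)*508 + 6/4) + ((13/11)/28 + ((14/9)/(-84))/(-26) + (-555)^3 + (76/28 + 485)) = -9239615935661/54054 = -170933065.74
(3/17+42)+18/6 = 768/17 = 45.18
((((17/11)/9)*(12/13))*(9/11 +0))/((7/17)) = 3468/11011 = 0.31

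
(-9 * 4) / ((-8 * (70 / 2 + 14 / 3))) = 27 / 238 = 0.11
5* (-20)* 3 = -300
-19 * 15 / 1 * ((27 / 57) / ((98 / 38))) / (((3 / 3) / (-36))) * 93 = 8587620 / 49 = 175257.55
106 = 106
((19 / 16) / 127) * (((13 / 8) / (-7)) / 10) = -247 / 1137920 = -0.00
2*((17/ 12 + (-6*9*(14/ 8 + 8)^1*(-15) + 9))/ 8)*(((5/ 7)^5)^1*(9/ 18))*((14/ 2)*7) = 9005.92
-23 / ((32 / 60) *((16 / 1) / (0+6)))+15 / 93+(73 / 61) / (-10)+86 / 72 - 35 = -271954429 / 5446080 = -49.94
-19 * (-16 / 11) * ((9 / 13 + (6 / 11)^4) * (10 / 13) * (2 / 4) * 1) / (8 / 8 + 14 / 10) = 94124100 / 27217619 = 3.46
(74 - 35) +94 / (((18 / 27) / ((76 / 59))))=13017 / 59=220.63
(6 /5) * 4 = 24 /5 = 4.80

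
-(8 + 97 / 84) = -769 / 84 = -9.15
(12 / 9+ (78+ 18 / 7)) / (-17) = -1720 / 357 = -4.82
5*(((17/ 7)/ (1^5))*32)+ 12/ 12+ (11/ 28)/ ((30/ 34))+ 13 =403.02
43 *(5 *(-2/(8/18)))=-1935/2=-967.50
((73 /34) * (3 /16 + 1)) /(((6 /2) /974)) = 675469 /816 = 827.78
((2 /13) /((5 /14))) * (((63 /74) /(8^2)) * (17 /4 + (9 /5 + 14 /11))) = 710451 /16931200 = 0.04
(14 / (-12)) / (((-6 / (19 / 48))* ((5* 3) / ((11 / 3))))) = 1463 / 77760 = 0.02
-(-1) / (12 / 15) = 5 / 4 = 1.25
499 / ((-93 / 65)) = -32435 / 93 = -348.76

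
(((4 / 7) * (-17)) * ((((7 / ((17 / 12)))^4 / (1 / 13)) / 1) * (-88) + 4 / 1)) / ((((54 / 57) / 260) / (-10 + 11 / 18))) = -17069643533.49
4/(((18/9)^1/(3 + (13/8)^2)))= 361/32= 11.28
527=527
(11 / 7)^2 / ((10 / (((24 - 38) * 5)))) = -121 / 7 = -17.29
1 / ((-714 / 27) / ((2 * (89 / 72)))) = -89 / 952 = -0.09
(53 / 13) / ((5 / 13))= 53 / 5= 10.60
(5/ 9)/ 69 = 0.01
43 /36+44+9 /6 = 1681 /36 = 46.69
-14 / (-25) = 14 / 25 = 0.56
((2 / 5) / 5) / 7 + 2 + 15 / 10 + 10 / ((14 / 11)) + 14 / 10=4469 / 350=12.77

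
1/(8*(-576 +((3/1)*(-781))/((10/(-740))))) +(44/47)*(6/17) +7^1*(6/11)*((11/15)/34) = 134097691/324875280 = 0.41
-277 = -277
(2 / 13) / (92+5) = 2 / 1261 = 0.00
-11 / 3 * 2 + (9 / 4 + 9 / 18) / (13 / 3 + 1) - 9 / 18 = -1405 / 192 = -7.32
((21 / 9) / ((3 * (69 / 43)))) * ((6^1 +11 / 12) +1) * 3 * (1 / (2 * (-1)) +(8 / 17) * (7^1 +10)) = 142975 / 1656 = 86.34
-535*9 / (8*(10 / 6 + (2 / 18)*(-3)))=-14445 / 32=-451.41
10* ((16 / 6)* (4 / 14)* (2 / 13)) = 320 / 273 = 1.17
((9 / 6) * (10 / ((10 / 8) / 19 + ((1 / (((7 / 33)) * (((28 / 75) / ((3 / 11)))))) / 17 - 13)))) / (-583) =474810 / 234953081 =0.00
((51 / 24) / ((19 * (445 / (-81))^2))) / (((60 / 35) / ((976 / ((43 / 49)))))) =777896217 / 323572850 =2.40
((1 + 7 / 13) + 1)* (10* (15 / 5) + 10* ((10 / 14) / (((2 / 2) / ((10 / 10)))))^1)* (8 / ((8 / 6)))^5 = 5132160 / 7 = 733165.71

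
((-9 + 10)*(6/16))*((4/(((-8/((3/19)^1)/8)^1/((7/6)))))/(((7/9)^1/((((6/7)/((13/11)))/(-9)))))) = 99/3458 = 0.03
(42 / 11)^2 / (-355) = -1764 / 42955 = -0.04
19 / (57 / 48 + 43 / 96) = 1824 / 157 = 11.62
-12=-12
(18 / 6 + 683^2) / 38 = 233246 / 19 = 12276.11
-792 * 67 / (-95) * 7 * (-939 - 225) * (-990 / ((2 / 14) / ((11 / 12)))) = 549320332176 / 19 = 28911596430.32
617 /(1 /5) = 3085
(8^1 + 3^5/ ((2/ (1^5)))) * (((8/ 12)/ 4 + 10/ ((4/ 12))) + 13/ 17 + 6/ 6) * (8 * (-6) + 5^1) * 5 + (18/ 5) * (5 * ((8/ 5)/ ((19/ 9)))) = -17229509891/ 19380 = -889035.60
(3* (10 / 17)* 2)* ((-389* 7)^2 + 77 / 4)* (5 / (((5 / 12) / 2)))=10677237480 / 17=628072792.94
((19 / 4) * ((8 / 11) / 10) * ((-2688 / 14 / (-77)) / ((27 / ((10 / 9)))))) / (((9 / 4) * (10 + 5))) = 0.00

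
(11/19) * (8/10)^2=176/475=0.37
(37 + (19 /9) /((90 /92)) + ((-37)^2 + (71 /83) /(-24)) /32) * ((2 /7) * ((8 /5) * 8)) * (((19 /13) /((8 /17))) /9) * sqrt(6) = 32535971203 * sqrt(6) /314636400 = 253.30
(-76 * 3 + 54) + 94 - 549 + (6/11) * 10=-6859/11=-623.55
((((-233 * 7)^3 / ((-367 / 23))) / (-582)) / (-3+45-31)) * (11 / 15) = -99790619593 / 3203910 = -31146.51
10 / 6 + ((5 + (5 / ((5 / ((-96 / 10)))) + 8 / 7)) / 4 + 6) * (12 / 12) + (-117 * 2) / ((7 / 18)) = -249863 / 420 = -594.91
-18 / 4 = -9 / 2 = -4.50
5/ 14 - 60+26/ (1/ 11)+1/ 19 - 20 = 54905/ 266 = 206.41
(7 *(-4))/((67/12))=-336/67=-5.01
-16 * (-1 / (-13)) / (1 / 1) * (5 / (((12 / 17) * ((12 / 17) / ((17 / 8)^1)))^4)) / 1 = -2913111186148805 / 1430979084288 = -2035.75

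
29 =29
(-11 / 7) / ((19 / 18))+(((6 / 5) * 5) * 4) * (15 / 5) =9378 / 133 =70.51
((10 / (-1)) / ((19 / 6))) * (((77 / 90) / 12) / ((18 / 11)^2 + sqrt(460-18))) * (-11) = -131769 / 8640041 + 1771561 * sqrt(442) / 311041476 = 0.10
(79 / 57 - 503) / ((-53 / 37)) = 1057904 / 3021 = 350.18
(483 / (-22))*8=-1932 / 11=-175.64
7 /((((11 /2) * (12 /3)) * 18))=7 /396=0.02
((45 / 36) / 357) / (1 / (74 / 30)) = 37 / 4284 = 0.01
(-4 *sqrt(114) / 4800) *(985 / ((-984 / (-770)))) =-15169 *sqrt(114) / 23616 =-6.86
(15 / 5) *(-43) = -129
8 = 8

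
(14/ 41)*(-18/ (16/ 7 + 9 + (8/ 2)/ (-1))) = -588/ 697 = -0.84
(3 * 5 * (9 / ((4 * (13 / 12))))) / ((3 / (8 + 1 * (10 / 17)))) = 19710 / 221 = 89.19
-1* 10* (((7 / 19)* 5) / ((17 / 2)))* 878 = -614600 / 323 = -1902.79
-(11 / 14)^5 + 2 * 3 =3065893 / 537824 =5.70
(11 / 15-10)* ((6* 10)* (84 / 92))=-11676 / 23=-507.65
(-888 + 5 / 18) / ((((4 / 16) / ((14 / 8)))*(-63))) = 15979 / 162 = 98.64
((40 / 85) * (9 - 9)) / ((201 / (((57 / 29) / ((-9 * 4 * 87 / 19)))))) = 0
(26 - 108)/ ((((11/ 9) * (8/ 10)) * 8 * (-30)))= 123/ 352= 0.35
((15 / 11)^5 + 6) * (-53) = -91461093 / 161051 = -567.90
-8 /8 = -1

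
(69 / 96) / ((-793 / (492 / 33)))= -943 / 69784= -0.01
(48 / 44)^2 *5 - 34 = -3394 / 121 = -28.05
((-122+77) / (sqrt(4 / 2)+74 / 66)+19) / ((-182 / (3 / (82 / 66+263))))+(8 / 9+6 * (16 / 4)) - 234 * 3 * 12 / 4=-6011949336089 / 2888809560+970299 * sqrt(2) / 256783072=-2081.11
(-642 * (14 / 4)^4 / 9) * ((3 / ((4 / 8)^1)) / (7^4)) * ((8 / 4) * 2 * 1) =-107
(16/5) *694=11104/5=2220.80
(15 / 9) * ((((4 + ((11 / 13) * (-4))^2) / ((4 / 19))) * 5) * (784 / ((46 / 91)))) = 851120200 / 897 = 948851.95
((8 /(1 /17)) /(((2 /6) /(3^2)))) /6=612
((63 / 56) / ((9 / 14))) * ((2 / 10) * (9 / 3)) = 21 / 20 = 1.05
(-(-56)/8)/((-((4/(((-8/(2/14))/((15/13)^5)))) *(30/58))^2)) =-159068296536952348/129746337890625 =-1225.99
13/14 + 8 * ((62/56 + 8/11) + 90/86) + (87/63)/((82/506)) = 26469389/814506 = 32.50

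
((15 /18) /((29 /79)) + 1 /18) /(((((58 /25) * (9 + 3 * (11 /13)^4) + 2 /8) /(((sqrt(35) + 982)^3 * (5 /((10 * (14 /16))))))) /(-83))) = -545107218016061199200 /128875719483- 1665135839694074800 * sqrt(35) /128875719483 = -4306150892.66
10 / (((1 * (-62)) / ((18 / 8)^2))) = -405 / 496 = -0.82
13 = 13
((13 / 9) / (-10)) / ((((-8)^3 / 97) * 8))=1261 / 368640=0.00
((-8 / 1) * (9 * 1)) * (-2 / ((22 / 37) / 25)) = 66600 / 11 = 6054.55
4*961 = 3844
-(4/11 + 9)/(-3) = 103/33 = 3.12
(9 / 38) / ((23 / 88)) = 396 / 437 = 0.91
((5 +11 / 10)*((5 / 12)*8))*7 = 427 / 3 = 142.33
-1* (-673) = 673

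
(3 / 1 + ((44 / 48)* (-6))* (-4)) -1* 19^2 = -336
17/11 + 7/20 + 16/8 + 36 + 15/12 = 2263/55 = 41.15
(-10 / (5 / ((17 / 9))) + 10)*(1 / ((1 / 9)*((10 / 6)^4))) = 4536 / 625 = 7.26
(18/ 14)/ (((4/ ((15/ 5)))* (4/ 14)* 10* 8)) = 27/ 640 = 0.04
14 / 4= 3.50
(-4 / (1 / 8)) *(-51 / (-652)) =-408 / 163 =-2.50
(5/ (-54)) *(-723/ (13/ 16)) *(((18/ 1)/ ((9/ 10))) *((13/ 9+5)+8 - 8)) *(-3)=-11182400/ 351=-31858.69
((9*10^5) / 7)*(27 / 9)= 2700000 / 7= 385714.29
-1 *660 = -660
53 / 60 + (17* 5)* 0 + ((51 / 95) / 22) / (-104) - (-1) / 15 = 206441 / 217360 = 0.95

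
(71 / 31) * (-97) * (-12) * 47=3884268 / 31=125298.97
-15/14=-1.07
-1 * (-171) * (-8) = -1368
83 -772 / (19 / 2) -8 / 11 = 211 / 209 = 1.01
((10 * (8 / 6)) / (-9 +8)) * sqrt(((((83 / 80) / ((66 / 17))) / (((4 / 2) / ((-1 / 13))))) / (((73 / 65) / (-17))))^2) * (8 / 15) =-1.11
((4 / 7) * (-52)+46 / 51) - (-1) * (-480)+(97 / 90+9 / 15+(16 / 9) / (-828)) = -1124306837 / 2216970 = -507.14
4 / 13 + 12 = 160 / 13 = 12.31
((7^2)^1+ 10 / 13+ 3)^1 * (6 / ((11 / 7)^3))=1411788 / 17303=81.59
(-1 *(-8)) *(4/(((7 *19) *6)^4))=2/25344958401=0.00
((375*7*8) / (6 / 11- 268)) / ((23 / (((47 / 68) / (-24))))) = 452375 / 4601288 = 0.10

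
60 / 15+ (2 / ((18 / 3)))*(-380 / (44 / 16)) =-1388 / 33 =-42.06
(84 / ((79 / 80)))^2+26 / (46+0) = 1038724333 / 143543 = 7236.33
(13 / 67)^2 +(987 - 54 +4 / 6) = 12574196 / 13467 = 933.70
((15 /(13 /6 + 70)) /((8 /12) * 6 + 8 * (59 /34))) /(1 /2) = 765 /32908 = 0.02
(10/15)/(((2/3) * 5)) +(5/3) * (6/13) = 63/65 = 0.97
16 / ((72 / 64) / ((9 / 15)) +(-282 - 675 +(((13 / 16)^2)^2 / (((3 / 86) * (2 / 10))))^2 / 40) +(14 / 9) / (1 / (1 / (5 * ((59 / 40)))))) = -24326694764544 / 1303554155029115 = -0.02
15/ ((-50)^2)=0.01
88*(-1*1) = -88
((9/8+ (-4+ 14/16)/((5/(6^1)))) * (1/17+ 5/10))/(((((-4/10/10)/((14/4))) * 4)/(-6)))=-209475/1088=-192.53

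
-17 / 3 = -5.67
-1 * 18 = -18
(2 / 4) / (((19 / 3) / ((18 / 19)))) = 27 / 361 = 0.07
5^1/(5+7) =5/12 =0.42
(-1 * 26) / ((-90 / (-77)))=-1001 / 45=-22.24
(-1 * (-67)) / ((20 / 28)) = 469 / 5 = 93.80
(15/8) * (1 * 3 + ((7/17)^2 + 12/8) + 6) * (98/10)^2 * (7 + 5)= 133262703/5780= 23055.83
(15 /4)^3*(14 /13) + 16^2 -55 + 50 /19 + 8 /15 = 30938917 /118560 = 260.96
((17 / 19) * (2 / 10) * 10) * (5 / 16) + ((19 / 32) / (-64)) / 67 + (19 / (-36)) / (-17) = 235390271 / 398886912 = 0.59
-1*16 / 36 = -4 / 9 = -0.44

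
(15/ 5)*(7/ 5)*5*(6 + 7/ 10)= 1407/ 10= 140.70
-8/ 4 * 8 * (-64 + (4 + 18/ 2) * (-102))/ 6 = 11120/ 3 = 3706.67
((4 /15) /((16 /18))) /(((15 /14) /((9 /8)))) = 63 /200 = 0.32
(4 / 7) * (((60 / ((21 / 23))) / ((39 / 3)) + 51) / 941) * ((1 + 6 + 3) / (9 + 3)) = 51010 / 1798251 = 0.03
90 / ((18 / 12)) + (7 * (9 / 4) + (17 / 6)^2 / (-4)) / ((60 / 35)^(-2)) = 4919 / 49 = 100.39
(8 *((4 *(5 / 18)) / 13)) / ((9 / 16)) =1280 / 1053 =1.22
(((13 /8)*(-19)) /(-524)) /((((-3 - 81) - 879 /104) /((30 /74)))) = -3211 /12427708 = -0.00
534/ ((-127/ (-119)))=63546/ 127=500.36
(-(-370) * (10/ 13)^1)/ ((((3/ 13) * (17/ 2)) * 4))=1850/ 51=36.27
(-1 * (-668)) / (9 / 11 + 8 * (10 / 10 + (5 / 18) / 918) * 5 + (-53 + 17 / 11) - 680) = -30354588 / 31382657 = -0.97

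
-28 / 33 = -0.85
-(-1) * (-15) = -15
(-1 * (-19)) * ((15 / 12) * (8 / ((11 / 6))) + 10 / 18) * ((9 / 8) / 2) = 11305 / 176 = 64.23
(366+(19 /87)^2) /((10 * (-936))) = -554123 /14169168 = -0.04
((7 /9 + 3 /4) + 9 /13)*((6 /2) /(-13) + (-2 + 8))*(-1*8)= -51950 /507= -102.47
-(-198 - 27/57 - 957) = 21954/19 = 1155.47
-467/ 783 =-0.60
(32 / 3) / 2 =16 / 3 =5.33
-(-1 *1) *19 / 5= 19 / 5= 3.80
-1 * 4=-4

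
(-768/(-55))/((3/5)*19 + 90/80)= 2048/1837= 1.11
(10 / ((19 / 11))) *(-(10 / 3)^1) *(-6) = 2200 / 19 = 115.79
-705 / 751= -0.94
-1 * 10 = -10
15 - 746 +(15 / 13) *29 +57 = -8327 / 13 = -640.54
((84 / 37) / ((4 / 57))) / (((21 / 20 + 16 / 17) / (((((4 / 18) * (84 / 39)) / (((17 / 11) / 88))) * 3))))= 432579840 / 325637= 1328.41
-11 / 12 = -0.92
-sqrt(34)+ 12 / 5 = 12 / 5 - sqrt(34) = -3.43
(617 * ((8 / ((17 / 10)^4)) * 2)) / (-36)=-24680000 / 751689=-32.83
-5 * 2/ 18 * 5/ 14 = -25/ 126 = -0.20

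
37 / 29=1.28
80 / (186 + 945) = 80 / 1131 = 0.07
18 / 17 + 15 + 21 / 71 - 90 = -88890 / 1207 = -73.65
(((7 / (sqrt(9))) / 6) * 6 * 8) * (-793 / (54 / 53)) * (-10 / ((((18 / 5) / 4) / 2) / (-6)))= -470724800 / 243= -1937139.09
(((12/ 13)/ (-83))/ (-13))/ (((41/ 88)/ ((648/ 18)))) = 38016/ 575107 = 0.07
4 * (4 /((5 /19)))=60.80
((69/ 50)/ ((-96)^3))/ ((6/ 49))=-1127/ 88473600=-0.00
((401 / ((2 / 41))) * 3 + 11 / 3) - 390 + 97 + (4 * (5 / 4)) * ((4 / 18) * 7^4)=27039.94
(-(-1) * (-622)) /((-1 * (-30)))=-311 /15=-20.73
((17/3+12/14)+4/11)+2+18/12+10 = 20.39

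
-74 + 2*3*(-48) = -362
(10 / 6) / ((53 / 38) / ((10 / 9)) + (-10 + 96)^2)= 1900 / 8432871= 0.00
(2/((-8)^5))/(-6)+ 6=589825/98304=6.00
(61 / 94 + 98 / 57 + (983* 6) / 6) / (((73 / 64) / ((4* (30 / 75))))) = 1351578368 / 977835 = 1382.22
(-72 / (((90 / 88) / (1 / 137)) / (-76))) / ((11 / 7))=17024 / 685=24.85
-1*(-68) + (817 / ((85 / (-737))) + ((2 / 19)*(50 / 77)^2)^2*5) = -7567805960878549 / 1078671063085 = -7015.86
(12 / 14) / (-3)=-2 / 7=-0.29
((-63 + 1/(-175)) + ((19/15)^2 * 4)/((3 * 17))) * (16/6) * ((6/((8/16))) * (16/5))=-2586022912/401625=-6438.90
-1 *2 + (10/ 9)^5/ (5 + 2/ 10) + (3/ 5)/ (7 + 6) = -6249223/ 3838185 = -1.63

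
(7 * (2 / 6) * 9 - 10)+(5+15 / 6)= 37 / 2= 18.50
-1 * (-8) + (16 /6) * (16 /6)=136 /9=15.11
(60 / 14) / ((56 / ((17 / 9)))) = 85 / 588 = 0.14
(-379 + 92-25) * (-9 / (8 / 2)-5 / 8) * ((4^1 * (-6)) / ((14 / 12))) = -129168 / 7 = -18452.57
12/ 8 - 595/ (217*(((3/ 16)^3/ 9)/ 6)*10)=-139171/ 62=-2244.69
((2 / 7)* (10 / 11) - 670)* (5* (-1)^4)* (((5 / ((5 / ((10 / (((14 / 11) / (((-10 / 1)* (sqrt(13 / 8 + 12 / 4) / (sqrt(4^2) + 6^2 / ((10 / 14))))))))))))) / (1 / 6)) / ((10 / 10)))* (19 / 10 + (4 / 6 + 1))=344874375* sqrt(74) / 13328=222593.15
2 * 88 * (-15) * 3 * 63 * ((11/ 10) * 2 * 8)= -8781696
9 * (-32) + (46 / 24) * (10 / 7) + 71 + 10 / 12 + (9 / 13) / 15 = -97089 / 455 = -213.38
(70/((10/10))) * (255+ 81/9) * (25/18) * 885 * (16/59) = 6160000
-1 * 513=-513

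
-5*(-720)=3600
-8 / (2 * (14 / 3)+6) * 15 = -7.83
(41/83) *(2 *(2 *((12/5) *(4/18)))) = 1312/1245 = 1.05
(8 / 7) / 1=8 / 7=1.14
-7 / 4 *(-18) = 63 / 2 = 31.50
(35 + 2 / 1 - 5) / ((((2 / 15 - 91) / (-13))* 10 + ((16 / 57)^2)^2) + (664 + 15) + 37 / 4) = 17565185664 / 416159672629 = 0.04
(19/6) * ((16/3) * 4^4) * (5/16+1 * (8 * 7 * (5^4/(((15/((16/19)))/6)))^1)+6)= 458997632/9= 50999736.89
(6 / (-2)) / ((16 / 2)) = -3 / 8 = -0.38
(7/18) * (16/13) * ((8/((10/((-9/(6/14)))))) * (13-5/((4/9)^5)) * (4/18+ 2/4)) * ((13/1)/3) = 179591321/25920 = 6928.68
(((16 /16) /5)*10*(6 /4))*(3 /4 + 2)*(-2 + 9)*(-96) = -5544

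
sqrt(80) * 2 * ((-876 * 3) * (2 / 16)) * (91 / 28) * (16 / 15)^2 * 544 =-132161536 * sqrt(5) / 25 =-11820887.14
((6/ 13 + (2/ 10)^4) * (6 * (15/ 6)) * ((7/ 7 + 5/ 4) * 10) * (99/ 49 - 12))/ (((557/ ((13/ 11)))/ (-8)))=198731556/ 7505575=26.48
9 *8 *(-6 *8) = -3456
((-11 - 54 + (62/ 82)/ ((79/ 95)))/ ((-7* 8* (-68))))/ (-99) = 103795/ 610538544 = 0.00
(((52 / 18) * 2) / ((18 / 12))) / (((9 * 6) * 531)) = 52 / 387099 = 0.00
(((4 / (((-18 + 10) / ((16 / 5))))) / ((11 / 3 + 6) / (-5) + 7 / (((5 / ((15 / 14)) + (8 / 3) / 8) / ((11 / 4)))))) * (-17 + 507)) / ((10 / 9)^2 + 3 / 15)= -544320 / 1909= -285.13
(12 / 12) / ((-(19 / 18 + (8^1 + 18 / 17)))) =-306 / 3095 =-0.10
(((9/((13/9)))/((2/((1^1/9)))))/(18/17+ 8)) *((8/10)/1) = 153/5005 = 0.03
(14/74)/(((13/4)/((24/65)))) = 672/31265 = 0.02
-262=-262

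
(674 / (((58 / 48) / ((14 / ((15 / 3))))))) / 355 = 226464 / 51475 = 4.40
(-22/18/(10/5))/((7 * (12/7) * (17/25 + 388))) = -275/2098872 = -0.00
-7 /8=-0.88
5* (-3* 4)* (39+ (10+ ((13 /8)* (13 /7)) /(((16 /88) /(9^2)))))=-2341005 /28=-83607.32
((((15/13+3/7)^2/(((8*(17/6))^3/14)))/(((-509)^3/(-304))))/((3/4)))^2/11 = 50292379090944/6461932195700547872407809799091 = 0.00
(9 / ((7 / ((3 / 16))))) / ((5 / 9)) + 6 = 3603 / 560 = 6.43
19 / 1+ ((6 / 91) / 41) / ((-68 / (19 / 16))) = 19.00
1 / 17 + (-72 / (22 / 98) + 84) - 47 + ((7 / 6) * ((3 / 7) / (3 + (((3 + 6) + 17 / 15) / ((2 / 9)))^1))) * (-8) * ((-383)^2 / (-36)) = 21142613 / 408969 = 51.70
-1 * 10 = -10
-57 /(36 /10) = -95 /6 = -15.83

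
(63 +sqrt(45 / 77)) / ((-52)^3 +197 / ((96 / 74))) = -3024 / 6741895- 144 * sqrt(385) / 519125915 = -0.00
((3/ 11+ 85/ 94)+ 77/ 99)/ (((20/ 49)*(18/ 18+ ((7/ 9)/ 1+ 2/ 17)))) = 15153103/ 5997200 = 2.53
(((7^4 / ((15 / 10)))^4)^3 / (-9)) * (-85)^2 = -1086184797675315430657590373197591326163301273600 / 4782969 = -227094258331031505882139400000000000000000.00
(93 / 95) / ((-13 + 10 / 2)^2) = 93 / 6080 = 0.02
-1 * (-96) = 96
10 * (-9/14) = -45/7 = -6.43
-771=-771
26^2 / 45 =676 / 45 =15.02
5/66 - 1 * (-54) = 3569/66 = 54.08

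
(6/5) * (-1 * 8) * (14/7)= -19.20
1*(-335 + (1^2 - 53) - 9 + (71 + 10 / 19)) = -324.47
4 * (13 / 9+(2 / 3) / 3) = 20 / 3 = 6.67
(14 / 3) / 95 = 14 / 285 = 0.05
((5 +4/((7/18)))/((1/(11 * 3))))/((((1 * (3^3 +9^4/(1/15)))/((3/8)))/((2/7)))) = 0.00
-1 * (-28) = 28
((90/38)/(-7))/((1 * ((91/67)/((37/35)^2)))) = -825507/2965235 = -0.28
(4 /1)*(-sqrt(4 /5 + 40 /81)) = -8*sqrt(655) /45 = -4.55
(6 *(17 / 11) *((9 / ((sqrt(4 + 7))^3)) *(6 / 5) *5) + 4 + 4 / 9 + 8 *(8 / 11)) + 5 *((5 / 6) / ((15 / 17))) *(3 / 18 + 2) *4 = 5508 *sqrt(11) / 1331 + 15203 / 297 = 64.91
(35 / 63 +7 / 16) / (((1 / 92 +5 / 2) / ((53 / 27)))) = 15847 / 20412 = 0.78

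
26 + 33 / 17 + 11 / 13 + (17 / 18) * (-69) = -48239 / 1326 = -36.38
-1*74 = -74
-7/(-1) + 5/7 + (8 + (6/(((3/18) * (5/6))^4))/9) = 7906958/4375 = 1807.30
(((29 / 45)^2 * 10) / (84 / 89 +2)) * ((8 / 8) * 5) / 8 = 74849 / 84888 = 0.88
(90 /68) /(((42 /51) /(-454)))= -10215 /14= -729.64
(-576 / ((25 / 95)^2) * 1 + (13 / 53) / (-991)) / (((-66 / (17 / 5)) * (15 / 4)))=33757125182 / 295441875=114.26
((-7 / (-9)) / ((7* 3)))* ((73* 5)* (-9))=-365 / 3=-121.67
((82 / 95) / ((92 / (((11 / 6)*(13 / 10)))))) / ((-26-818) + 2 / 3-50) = -5863 / 234232000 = -0.00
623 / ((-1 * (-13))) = 623 / 13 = 47.92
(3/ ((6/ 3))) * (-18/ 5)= -27/ 5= -5.40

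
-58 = -58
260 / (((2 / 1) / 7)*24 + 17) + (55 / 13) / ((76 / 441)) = 5848745 / 164996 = 35.45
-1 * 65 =-65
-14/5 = -2.80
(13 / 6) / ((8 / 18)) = 39 / 8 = 4.88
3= 3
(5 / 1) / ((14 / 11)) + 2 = 83 / 14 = 5.93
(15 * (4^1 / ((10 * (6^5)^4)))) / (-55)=-1 / 33514785700577280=-0.00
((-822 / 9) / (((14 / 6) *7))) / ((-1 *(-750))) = -0.01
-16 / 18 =-8 / 9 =-0.89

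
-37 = -37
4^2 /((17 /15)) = 240 /17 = 14.12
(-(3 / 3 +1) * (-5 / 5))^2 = 4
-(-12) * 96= 1152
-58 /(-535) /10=29 /2675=0.01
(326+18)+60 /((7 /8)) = 412.57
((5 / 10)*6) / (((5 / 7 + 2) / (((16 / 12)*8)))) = 224 / 19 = 11.79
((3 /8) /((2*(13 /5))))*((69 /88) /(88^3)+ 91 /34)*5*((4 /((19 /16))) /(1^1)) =10770848925 /3313316864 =3.25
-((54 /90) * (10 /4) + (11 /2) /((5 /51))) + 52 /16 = -1087 /20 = -54.35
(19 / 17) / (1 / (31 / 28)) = 589 / 476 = 1.24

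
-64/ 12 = -16/ 3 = -5.33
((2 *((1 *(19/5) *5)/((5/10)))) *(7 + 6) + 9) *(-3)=-2991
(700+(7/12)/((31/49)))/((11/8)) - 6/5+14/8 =10440973/20460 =510.31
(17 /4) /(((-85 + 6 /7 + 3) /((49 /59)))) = -5831 /134048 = -0.04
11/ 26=0.42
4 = 4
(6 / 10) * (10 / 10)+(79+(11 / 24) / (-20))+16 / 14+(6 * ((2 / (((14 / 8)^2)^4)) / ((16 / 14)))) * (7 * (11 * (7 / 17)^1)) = 11589391043 / 137145120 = 84.50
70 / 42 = 5 / 3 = 1.67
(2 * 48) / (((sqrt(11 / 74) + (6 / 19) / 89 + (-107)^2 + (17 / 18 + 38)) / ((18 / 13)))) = 680487494410078848 / 58811495472258671155 - 800471673216 * sqrt(814) / 58811495472258671155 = 0.01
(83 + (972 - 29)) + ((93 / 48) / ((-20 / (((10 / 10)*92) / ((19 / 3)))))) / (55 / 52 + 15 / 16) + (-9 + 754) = 69793868 / 39425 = 1770.29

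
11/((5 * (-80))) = -11/400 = -0.03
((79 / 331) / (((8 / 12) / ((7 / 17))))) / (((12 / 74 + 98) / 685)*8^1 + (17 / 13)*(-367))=-546615615 / 1775315427658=-0.00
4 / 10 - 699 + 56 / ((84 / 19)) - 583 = -19034 / 15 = -1268.93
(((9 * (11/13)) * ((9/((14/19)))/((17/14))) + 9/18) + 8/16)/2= 8575/221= 38.80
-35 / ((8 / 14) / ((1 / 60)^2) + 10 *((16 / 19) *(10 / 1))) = -931 / 56960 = -0.02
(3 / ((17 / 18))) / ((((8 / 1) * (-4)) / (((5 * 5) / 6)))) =-0.41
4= 4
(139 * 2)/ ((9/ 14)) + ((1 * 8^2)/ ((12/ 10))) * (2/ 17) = 67124/ 153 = 438.72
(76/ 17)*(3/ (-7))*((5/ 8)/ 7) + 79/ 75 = 110239/ 124950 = 0.88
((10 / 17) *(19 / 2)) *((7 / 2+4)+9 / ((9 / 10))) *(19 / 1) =63175 / 34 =1858.09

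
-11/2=-5.50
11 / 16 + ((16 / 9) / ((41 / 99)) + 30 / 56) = 25329 / 4592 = 5.52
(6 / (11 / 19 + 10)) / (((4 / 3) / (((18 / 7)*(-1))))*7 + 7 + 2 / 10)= 2565 / 16147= 0.16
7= 7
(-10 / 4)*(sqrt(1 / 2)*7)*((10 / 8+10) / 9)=-175*sqrt(2) / 16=-15.47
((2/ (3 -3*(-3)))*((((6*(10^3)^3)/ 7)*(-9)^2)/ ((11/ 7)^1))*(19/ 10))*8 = 1231200000000/ 11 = 111927272727.27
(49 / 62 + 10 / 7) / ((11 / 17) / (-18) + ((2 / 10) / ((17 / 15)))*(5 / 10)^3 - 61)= -34668 / 953281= -0.04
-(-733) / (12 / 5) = 3665 / 12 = 305.42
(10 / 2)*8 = 40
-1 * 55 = -55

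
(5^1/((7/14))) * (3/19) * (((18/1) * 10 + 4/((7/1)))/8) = 4740/133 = 35.64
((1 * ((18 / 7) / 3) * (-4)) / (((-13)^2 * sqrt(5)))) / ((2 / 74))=-888 * sqrt(5) / 5915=-0.34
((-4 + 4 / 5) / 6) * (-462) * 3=739.20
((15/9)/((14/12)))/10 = 1/7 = 0.14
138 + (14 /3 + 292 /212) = 22903 /159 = 144.04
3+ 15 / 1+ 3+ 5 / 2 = 47 / 2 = 23.50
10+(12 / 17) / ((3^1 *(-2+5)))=514 / 51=10.08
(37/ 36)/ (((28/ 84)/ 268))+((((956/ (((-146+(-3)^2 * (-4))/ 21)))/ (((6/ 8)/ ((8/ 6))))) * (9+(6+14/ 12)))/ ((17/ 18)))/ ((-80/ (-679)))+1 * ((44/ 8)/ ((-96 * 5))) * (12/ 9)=-4401998287/ 159120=-27664.64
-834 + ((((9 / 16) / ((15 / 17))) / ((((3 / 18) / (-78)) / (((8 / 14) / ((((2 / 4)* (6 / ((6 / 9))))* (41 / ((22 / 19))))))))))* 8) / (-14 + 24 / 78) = -2022254946 / 2426585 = -833.37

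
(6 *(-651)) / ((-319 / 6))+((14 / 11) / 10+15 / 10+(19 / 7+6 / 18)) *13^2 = 863.52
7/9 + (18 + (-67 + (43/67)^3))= -129815579/2706867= -47.96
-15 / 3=-5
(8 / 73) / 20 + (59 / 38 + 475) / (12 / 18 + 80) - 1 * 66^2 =-14601240493 / 3356540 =-4350.09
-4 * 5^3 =-500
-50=-50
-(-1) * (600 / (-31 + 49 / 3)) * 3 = -1350 / 11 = -122.73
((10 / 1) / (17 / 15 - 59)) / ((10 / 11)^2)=-363 / 1736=-0.21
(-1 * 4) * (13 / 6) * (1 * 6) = -52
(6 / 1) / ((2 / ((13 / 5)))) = 39 / 5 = 7.80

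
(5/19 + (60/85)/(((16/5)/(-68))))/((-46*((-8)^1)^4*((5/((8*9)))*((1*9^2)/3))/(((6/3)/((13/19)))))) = 7/57408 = 0.00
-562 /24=-281 /12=-23.42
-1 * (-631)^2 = -398161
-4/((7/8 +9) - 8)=-32/15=-2.13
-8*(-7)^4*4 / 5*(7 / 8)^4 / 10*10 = -5764801 / 640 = -9007.50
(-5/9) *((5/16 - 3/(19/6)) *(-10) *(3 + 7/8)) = -149575/10944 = -13.67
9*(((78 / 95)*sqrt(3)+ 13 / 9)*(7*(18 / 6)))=14742*sqrt(3) / 95+ 273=541.78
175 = 175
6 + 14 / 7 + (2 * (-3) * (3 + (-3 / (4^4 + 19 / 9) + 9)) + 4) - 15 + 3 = -167094 / 2323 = -71.93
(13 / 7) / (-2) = -13 / 14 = -0.93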